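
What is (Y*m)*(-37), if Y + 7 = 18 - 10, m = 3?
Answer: -111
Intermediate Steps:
Y = 1 (Y = -7 + (18 - 10) = -7 + 8 = 1)
(Y*m)*(-37) = (1*3)*(-37) = 3*(-37) = -111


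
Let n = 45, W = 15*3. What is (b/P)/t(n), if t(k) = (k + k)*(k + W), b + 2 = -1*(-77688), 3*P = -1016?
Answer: -38843/1371600 ≈ -0.028319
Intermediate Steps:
W = 45
P = -1016/3 (P = (⅓)*(-1016) = -1016/3 ≈ -338.67)
b = 77686 (b = -2 - 1*(-77688) = -2 + 77688 = 77686)
t(k) = 2*k*(45 + k) (t(k) = (k + k)*(k + 45) = (2*k)*(45 + k) = 2*k*(45 + k))
(b/P)/t(n) = (77686/(-1016/3))/((2*45*(45 + 45))) = (77686*(-3/1016))/((2*45*90)) = -116529/508/8100 = -116529/508*1/8100 = -38843/1371600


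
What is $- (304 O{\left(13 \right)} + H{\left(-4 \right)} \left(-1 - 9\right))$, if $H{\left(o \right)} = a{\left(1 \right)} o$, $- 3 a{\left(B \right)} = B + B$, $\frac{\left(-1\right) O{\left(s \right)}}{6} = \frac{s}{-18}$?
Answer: $- \frac{3872}{3} \approx -1290.7$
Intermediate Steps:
$O{\left(s \right)} = \frac{s}{3}$ ($O{\left(s \right)} = - 6 \frac{s}{-18} = - 6 s \left(- \frac{1}{18}\right) = - 6 \left(- \frac{s}{18}\right) = \frac{s}{3}$)
$a{\left(B \right)} = - \frac{2 B}{3}$ ($a{\left(B \right)} = - \frac{B + B}{3} = - \frac{2 B}{3}$)
$H{\left(o \right)} = - \frac{2 o}{3}$ ($H{\left(o \right)} = \left(- \frac{2}{3}\right) 1 o = - \frac{2 o}{3}$)
$- (304 O{\left(13 \right)} + H{\left(-4 \right)} \left(-1 - 9\right)) = - (304 \cdot \frac{1}{3} \cdot 13 + \left(- \frac{2}{3}\right) \left(-4\right) \left(-1 - 9\right)) = - (304 \cdot \frac{13}{3} + \frac{8}{3} \left(-10\right)) = - (\frac{3952}{3} - \frac{80}{3}) = \left(-1\right) \frac{3872}{3} = - \frac{3872}{3}$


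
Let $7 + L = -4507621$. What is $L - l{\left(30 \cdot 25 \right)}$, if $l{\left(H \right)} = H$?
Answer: $-4508378$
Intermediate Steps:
$L = -4507628$ ($L = -7 - 4507621 = -4507628$)
$L - l{\left(30 \cdot 25 \right)} = -4507628 - 30 \cdot 25 = -4507628 - 750 = -4508378$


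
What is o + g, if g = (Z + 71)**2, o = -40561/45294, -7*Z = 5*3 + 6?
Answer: 209398895/45294 ≈ 4623.1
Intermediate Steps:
Z = -3 (Z = -(5*3 + 6)/7 = -(15 + 6)/7 = -1/7*21 = -3)
o = -40561/45294 (o = -40561*1/45294 = -40561/45294 ≈ -0.89550)
g = 4624 (g = (-3 + 71)**2 = 68**2 = 4624)
o + g = -40561/45294 + 4624 = 209398895/45294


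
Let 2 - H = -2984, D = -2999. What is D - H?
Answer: -5985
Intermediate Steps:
H = 2986 (H = 2 - 1*(-2984) = 2 + 2984 = 2986)
D - H = -2999 - 1*2986 = -2999 - 2986 = -5985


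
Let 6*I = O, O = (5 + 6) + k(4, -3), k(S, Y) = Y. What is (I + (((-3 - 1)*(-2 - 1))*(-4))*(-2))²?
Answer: 85264/9 ≈ 9473.8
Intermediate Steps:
O = 8 (O = (5 + 6) - 3 = 11 - 3 = 8)
I = 4/3 (I = (⅙)*8 = 4/3 ≈ 1.3333)
(I + (((-3 - 1)*(-2 - 1))*(-4))*(-2))² = (4/3 + (((-3 - 1)*(-2 - 1))*(-4))*(-2))² = (4/3 + (-4*(-3)*(-4))*(-2))² = (4/3 + (12*(-4))*(-2))² = (4/3 - 48*(-2))² = (4/3 + 96)² = (292/3)² = 85264/9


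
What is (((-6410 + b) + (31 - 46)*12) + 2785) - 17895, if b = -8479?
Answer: -30179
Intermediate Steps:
(((-6410 + b) + (31 - 46)*12) + 2785) - 17895 = (((-6410 - 8479) + (31 - 46)*12) + 2785) - 17895 = ((-14889 - 15*12) + 2785) - 17895 = ((-14889 - 180) + 2785) - 17895 = (-15069 + 2785) - 17895 = -12284 - 17895 = -30179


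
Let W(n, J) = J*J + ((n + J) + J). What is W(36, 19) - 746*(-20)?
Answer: 15355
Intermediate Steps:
W(n, J) = n + J² + 2*J (W(n, J) = J² + ((J + n) + J) = J² + (n + 2*J) = n + J² + 2*J)
W(36, 19) - 746*(-20) = (36 + 19² + 2*19) - 746*(-20) = (36 + 361 + 38) + 14920 = 435 + 14920 = 15355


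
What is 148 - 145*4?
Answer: -432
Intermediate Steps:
148 - 145*4 = 148 - 580 = -432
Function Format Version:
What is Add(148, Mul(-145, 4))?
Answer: -432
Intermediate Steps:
Add(148, Mul(-145, 4)) = Add(148, -580) = -432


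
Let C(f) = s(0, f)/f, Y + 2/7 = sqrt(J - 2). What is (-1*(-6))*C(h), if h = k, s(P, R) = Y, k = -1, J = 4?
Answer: 12/7 - 6*sqrt(2) ≈ -6.7710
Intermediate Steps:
Y = -2/7 + sqrt(2) (Y = -2/7 + sqrt(4 - 2) = -2/7 + sqrt(2) ≈ 1.1285)
s(P, R) = -2/7 + sqrt(2)
h = -1
C(f) = (-2/7 + sqrt(2))/f
(-1*(-6))*C(h) = (-1*(-6))*((-2/7 + sqrt(2))/(-1)) = 6*(-(-2/7 + sqrt(2))) = 6*(2/7 - sqrt(2)) = 12/7 - 6*sqrt(2)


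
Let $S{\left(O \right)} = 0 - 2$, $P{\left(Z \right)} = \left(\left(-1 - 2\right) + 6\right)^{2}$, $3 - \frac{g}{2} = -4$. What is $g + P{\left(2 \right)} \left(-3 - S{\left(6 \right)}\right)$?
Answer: $5$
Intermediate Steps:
$g = 14$ ($g = 6 - -8 = 6 + 8 = 14$)
$P{\left(Z \right)} = 9$ ($P{\left(Z \right)} = \left(-3 + 6\right)^{2} = 3^{2} = 9$)
$S{\left(O \right)} = -2$
$g + P{\left(2 \right)} \left(-3 - S{\left(6 \right)}\right) = 14 + 9 \left(-3 - -2\right) = 14 + 9 \left(-3 + 2\right) = 14 + 9 \left(-1\right) = 14 - 9 = 5$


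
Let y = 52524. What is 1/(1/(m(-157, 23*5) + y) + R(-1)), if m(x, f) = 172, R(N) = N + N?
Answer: -52696/105391 ≈ -0.50000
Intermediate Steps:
R(N) = 2*N
1/(1/(m(-157, 23*5) + y) + R(-1)) = 1/(1/(172 + 52524) + 2*(-1)) = 1/(1/52696 - 2) = 1/(-105391/52696) = -52696/105391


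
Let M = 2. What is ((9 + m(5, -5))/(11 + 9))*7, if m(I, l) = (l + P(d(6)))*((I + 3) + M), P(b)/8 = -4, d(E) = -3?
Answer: -2527/20 ≈ -126.35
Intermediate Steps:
P(b) = -32 (P(b) = 8*(-4) = -32)
m(I, l) = (-32 + l)*(5 + I) (m(I, l) = (l - 32)*((I + 3) + 2) = (-32 + l)*((3 + I) + 2) = (-32 + l)*(5 + I))
((9 + m(5, -5))/(11 + 9))*7 = ((9 + (-160 - 32*5 + 5*(-5) + 5*(-5)))/(11 + 9))*7 = ((9 + (-160 - 160 - 25 - 25))/20)*7 = ((9 - 370)*(1/20))*7 = -361*1/20*7 = -361/20*7 = -2527/20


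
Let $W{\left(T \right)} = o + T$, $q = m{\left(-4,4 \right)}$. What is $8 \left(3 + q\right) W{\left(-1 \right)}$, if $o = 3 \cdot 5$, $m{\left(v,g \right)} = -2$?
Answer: $112$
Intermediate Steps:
$o = 15$
$q = -2$
$W{\left(T \right)} = 15 + T$
$8 \left(3 + q\right) W{\left(-1 \right)} = 8 \left(3 - 2\right) \left(15 - 1\right) = 8 \cdot 1 \cdot 14 = 8 \cdot 14 = 112$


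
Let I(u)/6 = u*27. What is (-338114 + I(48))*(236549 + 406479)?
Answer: -212416583464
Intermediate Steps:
I(u) = 162*u (I(u) = 6*(u*27) = 6*(27*u) = 162*u)
(-338114 + I(48))*(236549 + 406479) = (-338114 + 162*48)*(236549 + 406479) = (-338114 + 7776)*643028 = -330338*643028 = -212416583464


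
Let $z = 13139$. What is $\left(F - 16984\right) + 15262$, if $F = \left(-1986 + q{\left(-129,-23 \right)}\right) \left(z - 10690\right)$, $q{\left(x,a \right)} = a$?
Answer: $-4921763$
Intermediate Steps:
$F = -4920041$ ($F = \left(-1986 - 23\right) \left(13139 - 10690\right) = \left(-2009\right) 2449 = -4920041$)
$\left(F - 16984\right) + 15262 = \left(-4920041 - 16984\right) + 15262 = -4937025 + 15262 = -4921763$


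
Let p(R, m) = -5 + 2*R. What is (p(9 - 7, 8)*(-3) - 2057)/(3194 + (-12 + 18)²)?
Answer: -1027/1615 ≈ -0.63591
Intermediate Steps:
(p(9 - 7, 8)*(-3) - 2057)/(3194 + (-12 + 18)²) = ((-5 + 2*(9 - 7))*(-3) - 2057)/(3194 + (-12 + 18)²) = ((-5 + 2*2)*(-3) - 2057)/(3194 + 6²) = ((-5 + 4)*(-3) - 2057)/(3194 + 36) = (-1*(-3) - 2057)/3230 = (3 - 2057)*(1/3230) = -2054*1/3230 = -1027/1615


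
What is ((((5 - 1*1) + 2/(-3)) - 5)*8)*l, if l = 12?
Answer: -160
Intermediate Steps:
((((5 - 1*1) + 2/(-3)) - 5)*8)*l = ((((5 - 1*1) + 2/(-3)) - 5)*8)*12 = ((((5 - 1) + 2*(-⅓)) - 5)*8)*12 = (((4 - ⅔) - 5)*8)*12 = ((10/3 - 5)*8)*12 = -5/3*8*12 = -40/3*12 = -160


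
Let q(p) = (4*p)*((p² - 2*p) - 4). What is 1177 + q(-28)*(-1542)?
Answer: 144381721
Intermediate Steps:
q(p) = 4*p*(-4 + p² - 2*p) (q(p) = (4*p)*(-4 + p² - 2*p) = 4*p*(-4 + p² - 2*p))
1177 + q(-28)*(-1542) = 1177 + (4*(-28)*(-4 + (-28)² - 2*(-28)))*(-1542) = 1177 + (4*(-28)*(-4 + 784 + 56))*(-1542) = 1177 + (4*(-28)*836)*(-1542) = 1177 - 93632*(-1542) = 1177 + 144380544 = 144381721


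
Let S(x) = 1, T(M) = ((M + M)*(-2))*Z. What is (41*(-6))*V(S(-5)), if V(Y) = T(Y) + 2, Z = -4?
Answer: -4428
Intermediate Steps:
T(M) = 16*M (T(M) = ((M + M)*(-2))*(-4) = ((2*M)*(-2))*(-4) = -4*M*(-4) = 16*M)
V(Y) = 2 + 16*Y (V(Y) = 16*Y + 2 = 2 + 16*Y)
(41*(-6))*V(S(-5)) = (41*(-6))*(2 + 16*1) = -246*(2 + 16) = -246*18 = -4428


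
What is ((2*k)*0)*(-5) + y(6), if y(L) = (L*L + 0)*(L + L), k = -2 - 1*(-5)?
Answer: 432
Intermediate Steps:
k = 3 (k = -2 + 5 = 3)
y(L) = 2*L³ (y(L) = (L² + 0)*(2*L) = L²*(2*L) = 2*L³)
((2*k)*0)*(-5) + y(6) = ((2*3)*0)*(-5) + 2*6³ = (6*0)*(-5) + 2*216 = 0*(-5) + 432 = 0 + 432 = 432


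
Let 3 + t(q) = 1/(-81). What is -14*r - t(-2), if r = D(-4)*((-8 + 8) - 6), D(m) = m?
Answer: -26972/81 ≈ -332.99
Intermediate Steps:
t(q) = -244/81 (t(q) = -3 + 1/(-81) = -3 - 1/81 = -244/81)
r = 24 (r = -4*((-8 + 8) - 6) = -4*(0 - 6) = -4*(-6) = 24)
-14*r - t(-2) = -14*24 - 1*(-244/81) = -336 + 244/81 = -26972/81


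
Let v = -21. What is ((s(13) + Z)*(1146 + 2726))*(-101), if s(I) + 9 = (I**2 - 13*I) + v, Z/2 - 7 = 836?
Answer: -647615232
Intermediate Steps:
Z = 1686 (Z = 14 + 2*836 = 14 + 1672 = 1686)
s(I) = -30 + I**2 - 13*I (s(I) = -9 + ((I**2 - 13*I) - 21) = -9 + (-21 + I**2 - 13*I) = -30 + I**2 - 13*I)
((s(13) + Z)*(1146 + 2726))*(-101) = (((-30 + 13**2 - 13*13) + 1686)*(1146 + 2726))*(-101) = (((-30 + 169 - 169) + 1686)*3872)*(-101) = ((-30 + 1686)*3872)*(-101) = (1656*3872)*(-101) = 6412032*(-101) = -647615232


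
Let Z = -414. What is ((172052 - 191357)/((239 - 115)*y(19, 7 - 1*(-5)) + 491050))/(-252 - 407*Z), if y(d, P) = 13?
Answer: -165/708447956 ≈ -2.3290e-7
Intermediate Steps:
((172052 - 191357)/((239 - 115)*y(19, 7 - 1*(-5)) + 491050))/(-252 - 407*Z) = ((172052 - 191357)/((239 - 115)*13 + 491050))/(-252 - 407*(-414)) = (-19305/(124*13 + 491050))/(-252 + 168498) = -19305/(1612 + 491050)/168246 = -19305/492662*(1/168246) = -19305*1/492662*(1/168246) = -19305/492662*1/168246 = -165/708447956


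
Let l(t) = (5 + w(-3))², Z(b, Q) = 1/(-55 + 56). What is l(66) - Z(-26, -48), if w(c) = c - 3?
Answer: 0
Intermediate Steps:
w(c) = -3 + c
Z(b, Q) = 1 (Z(b, Q) = 1/1 = 1)
l(t) = 1 (l(t) = (5 + (-3 - 3))² = (5 - 6)² = (-1)² = 1)
l(66) - Z(-26, -48) = 1 - 1*1 = 1 - 1 = 0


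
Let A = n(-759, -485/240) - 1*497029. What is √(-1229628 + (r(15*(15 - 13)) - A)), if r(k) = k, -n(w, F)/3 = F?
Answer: I*√11721201/4 ≈ 855.91*I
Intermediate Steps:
n(w, F) = -3*F
A = -7952367/16 (A = -(-1455)/240 - 1*497029 = -(-1455)/240 - 497029 = -3*(-97/48) - 497029 = 97/16 - 497029 = -7952367/16 ≈ -4.9702e+5)
√(-1229628 + (r(15*(15 - 13)) - A)) = √(-1229628 + (15*(15 - 13) - 1*(-7952367/16))) = √(-1229628 + (15*2 + 7952367/16)) = √(-1229628 + (30 + 7952367/16)) = √(-1229628 + 7952847/16) = √(-11721201/16) = I*√11721201/4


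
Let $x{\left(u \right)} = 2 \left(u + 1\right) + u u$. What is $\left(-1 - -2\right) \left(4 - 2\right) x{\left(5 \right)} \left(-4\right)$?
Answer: $-296$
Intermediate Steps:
$x{\left(u \right)} = 2 + u^{2} + 2 u$ ($x{\left(u \right)} = 2 \left(1 + u\right) + u^{2} = \left(2 + 2 u\right) + u^{2} = 2 + u^{2} + 2 u$)
$\left(-1 - -2\right) \left(4 - 2\right) x{\left(5 \right)} \left(-4\right) = \left(-1 - -2\right) \left(4 - 2\right) \left(2 + 5^{2} + 2 \cdot 5\right) \left(-4\right) = \left(-1 + 2\right) 2 \left(2 + 25 + 10\right) \left(-4\right) = 1 \cdot 2 \cdot 37 \left(-4\right) = 1 \cdot 74 \left(-4\right) = 74 \left(-4\right) = -296$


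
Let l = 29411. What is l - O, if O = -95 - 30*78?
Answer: 31846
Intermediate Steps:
O = -2435 (O = -95 - 2340 = -2435)
l - O = 29411 - 1*(-2435) = 29411 + 2435 = 31846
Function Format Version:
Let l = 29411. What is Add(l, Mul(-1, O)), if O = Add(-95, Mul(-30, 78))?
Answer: 31846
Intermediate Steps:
O = -2435 (O = Add(-95, -2340) = -2435)
Add(l, Mul(-1, O)) = Add(29411, Mul(-1, -2435)) = Add(29411, 2435) = 31846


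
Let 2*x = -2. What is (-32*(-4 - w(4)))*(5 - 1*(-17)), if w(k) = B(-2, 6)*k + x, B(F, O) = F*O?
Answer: -31680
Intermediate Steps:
x = -1 (x = (1/2)*(-2) = -1)
w(k) = -1 - 12*k (w(k) = (-2*6)*k - 1 = -12*k - 1 = -1 - 12*k)
(-32*(-4 - w(4)))*(5 - 1*(-17)) = (-32*(-4 - (-1 - 12*4)))*(5 - 1*(-17)) = (-32*(-4 - (-1 - 48)))*(5 + 17) = -32*(-4 - 1*(-49))*22 = -32*(-4 + 49)*22 = -32*45*22 = -1440*22 = -31680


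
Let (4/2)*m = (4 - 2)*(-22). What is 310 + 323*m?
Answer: -6796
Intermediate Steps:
m = -22 (m = ((4 - 2)*(-22))/2 = (2*(-22))/2 = (½)*(-44) = -22)
310 + 323*m = 310 + 323*(-22) = 310 - 7106 = -6796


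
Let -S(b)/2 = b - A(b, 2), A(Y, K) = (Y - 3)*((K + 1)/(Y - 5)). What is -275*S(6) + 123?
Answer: -1527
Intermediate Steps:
A(Y, K) = (1 + K)*(-3 + Y)/(-5 + Y) (A(Y, K) = (-3 + Y)*((1 + K)/(-5 + Y)) = (1 + K)*(-3 + Y)/(-5 + Y))
S(b) = -2*b + 2*(-9 + 3*b)/(-5 + b) (S(b) = -2*(b - (-3 + b - 3*2 + 2*b)/(-5 + b)) = -2*(b - (-3 + b - 6 + 2*b)/(-5 + b)) = -2*(b - (-9 + 3*b)/(-5 + b)) = -2*b + 2*(-9 + 3*b)/(-5 + b))
-275*S(6) + 123 = -550*(-9 - 1*6² + 8*6)/(-5 + 6) + 123 = -550*(-9 - 1*36 + 48)/1 + 123 = -550*(-9 - 36 + 48) + 123 = -550*3 + 123 = -275*6 + 123 = -1650 + 123 = -1527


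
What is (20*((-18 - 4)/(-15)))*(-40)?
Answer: -3520/3 ≈ -1173.3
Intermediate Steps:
(20*((-18 - 4)/(-15)))*(-40) = (20*(-22*(-1/15)))*(-40) = (20*(22/15))*(-40) = (88/3)*(-40) = -3520/3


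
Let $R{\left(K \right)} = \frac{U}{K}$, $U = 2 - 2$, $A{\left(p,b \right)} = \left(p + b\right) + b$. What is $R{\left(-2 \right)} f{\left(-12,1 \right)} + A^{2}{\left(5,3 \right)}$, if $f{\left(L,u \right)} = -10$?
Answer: $121$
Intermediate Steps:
$A{\left(p,b \right)} = p + 2 b$ ($A{\left(p,b \right)} = \left(b + p\right) + b = p + 2 b$)
$U = 0$ ($U = 2 - 2 = 0$)
$R{\left(K \right)} = 0$ ($R{\left(K \right)} = \frac{0}{K} = 0$)
$R{\left(-2 \right)} f{\left(-12,1 \right)} + A^{2}{\left(5,3 \right)} = 0 \left(-10\right) + \left(5 + 2 \cdot 3\right)^{2} = 0 + \left(5 + 6\right)^{2} = 0 + 11^{2} = 0 + 121 = 121$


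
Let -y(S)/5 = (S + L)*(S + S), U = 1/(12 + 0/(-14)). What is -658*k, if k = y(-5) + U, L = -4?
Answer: 1776271/6 ≈ 2.9605e+5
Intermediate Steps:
U = 1/12 (U = 1/(12 + 0*(-1/14)) = 1/(12 + 0) = 1/12 ≈ 0.083333)
y(S) = -10*S*(-4 + S) (y(S) = -5*(S - 4)*(S + S) = -5*(-4 + S)*2*S = -10*S*(-4 + S))
k = -5399/12 (k = 10*(-5)*(4 - 1*(-5)) + 1/12 = 10*(-5)*(4 + 5) + 1/12 = 10*(-5)*9 + 1/12 = -450 + 1/12 = -5399/12 ≈ -449.92)
-658*k = -658*(-5399/12) = 1776271/6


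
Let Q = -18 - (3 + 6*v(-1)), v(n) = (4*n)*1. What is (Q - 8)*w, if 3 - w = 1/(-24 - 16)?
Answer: -121/8 ≈ -15.125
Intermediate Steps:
v(n) = 4*n
w = 121/40 (w = 3 - 1/(-24 - 16) = 3 - 1/(-40) = 3 - 1*(-1/40) = 3 + 1/40 = 121/40 ≈ 3.0250)
Q = 3 (Q = -18 - (3 + 6*(4*(-1))) = -18 - (3 + 6*(-4)) = -18 - (3 - 24) = -18 - 1*(-21) = -18 + 21 = 3)
(Q - 8)*w = (3 - 8)*(121/40) = -5*121/40 = -121/8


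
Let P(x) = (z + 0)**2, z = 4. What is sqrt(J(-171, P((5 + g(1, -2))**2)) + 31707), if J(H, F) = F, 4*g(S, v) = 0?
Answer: sqrt(31723) ≈ 178.11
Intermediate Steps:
g(S, v) = 0 (g(S, v) = (1/4)*0 = 0)
P(x) = 16 (P(x) = (4 + 0)**2 = 4**2 = 16)
sqrt(J(-171, P((5 + g(1, -2))**2)) + 31707) = sqrt(16 + 31707) = sqrt(31723)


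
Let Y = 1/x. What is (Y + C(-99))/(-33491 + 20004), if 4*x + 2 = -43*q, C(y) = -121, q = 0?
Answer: 123/13487 ≈ 0.0091199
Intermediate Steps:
x = -½ (x = -½ + (-43*0)/4 = -½ + (¼)*0 = -½ + 0 = -½ ≈ -0.50000)
Y = -2 (Y = 1/(-½) = -2)
(Y + C(-99))/(-33491 + 20004) = (-2 - 121)/(-33491 + 20004) = -123/(-13487) = -123*(-1/13487) = 123/13487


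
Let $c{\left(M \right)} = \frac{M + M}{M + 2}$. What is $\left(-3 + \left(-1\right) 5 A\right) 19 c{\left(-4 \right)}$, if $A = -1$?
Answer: $152$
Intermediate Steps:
$c{\left(M \right)} = \frac{2 M}{2 + M}$
$\left(-3 + \left(-1\right) 5 A\right) 19 c{\left(-4 \right)} = \left(-3 + \left(-1\right) 5 \left(-1\right)\right) 19 \cdot 2 \left(-4\right) \frac{1}{2 - 4} = \left(-3 - -5\right) 19 \cdot 2 \left(-4\right) \frac{1}{-2} = \left(-3 + 5\right) 19 \cdot 2 \left(-4\right) \left(- \frac{1}{2}\right) = 2 \cdot 19 \cdot 4 = 38 \cdot 4 = 152$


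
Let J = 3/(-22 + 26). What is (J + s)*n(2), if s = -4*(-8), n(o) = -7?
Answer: -917/4 ≈ -229.25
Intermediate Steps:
s = 32
J = ¾ (J = 3/4 = 3*(¼) = ¾ ≈ 0.75000)
(J + s)*n(2) = (¾ + 32)*(-7) = (131/4)*(-7) = -917/4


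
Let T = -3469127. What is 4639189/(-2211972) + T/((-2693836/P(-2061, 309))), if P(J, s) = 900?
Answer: 1723438348815149/1489672451148 ≈ 1156.9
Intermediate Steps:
4639189/(-2211972) + T/((-2693836/P(-2061, 309))) = 4639189/(-2211972) - 3469127/((-2693836/900)) = 4639189*(-1/2211972) - 3469127/((-2693836*1/900)) = -4639189/2211972 - 3469127/(-673459/225) = -4639189/2211972 - 3469127*(-225/673459) = -4639189/2211972 + 780553575/673459 = 1723438348815149/1489672451148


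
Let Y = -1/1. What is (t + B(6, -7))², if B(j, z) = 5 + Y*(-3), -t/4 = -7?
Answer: 1296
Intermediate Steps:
t = 28 (t = -4*(-7) = 28)
Y = -1 (Y = -1*1 = -1)
B(j, z) = 8 (B(j, z) = 5 - 1*(-3) = 5 + 3 = 8)
(t + B(6, -7))² = (28 + 8)² = 36² = 1296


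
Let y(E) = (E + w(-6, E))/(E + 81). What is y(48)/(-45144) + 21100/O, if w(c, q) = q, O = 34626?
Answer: 853292566/1400327379 ≈ 0.60935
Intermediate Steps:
y(E) = 2*E/(81 + E) (y(E) = (E + E)/(E + 81) = (2*E)/(81 + E) = 2*E/(81 + E))
y(48)/(-45144) + 21100/O = (2*48/(81 + 48))/(-45144) + 21100/34626 = (2*48/129)*(-1/45144) + 21100*(1/34626) = (2*48*(1/129))*(-1/45144) + 10550/17313 = (32/43)*(-1/45144) + 10550/17313 = -4/242649 + 10550/17313 = 853292566/1400327379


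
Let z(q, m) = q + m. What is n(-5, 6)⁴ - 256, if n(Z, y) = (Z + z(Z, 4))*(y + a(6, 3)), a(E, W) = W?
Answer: 8502800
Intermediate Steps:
z(q, m) = m + q
n(Z, y) = (3 + y)*(4 + 2*Z) (n(Z, y) = (Z + (4 + Z))*(y + 3) = (4 + 2*Z)*(3 + y) = (3 + y)*(4 + 2*Z))
n(-5, 6)⁴ - 256 = (12 + 6*(-5) - 5*6 + 6*(4 - 5))⁴ - 256 = (12 - 30 - 30 + 6*(-1))⁴ - 256 = (12 - 30 - 30 - 6)⁴ - 256 = (-54)⁴ - 256 = 8503056 - 256 = 8502800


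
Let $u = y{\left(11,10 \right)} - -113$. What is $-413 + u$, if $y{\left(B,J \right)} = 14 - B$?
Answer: $-297$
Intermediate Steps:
$u = 116$ ($u = \left(14 - 11\right) - -113 = \left(14 - 11\right) + 113 = 3 + 113 = 116$)
$-413 + u = -413 + 116 = -297$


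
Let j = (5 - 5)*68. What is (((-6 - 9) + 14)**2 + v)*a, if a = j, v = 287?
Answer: 0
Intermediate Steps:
j = 0 (j = 0*68 = 0)
a = 0
(((-6 - 9) + 14)**2 + v)*a = (((-6 - 9) + 14)**2 + 287)*0 = ((-15 + 14)**2 + 287)*0 = ((-1)**2 + 287)*0 = (1 + 287)*0 = 288*0 = 0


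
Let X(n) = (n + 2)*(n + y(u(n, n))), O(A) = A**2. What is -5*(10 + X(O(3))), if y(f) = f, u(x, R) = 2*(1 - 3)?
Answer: -325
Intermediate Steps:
u(x, R) = -4 (u(x, R) = 2*(-2) = -4)
X(n) = (-4 + n)*(2 + n) (X(n) = (n + 2)*(n - 4) = (2 + n)*(-4 + n) = (-4 + n)*(2 + n))
-5*(10 + X(O(3))) = -5*(10 + (-8 + (3**2)**2 - 2*3**2)) = -5*(10 + (-8 + 9**2 - 2*9)) = -5*(10 + (-8 + 81 - 18)) = -5*(10 + 55) = -5*65 = -325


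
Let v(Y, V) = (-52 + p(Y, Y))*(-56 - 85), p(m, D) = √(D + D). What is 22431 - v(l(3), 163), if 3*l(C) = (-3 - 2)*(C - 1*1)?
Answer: 15099 + 94*I*√15 ≈ 15099.0 + 364.06*I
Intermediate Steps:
p(m, D) = √2*√D (p(m, D) = √(2*D) = √2*√D)
l(C) = 5/3 - 5*C/3 (l(C) = ((-3 - 2)*(C - 1*1))/3 = (-5*(C - 1))/3 = (-5*(-1 + C))/3 = (5 - 5*C)/3 = 5/3 - 5*C/3)
v(Y, V) = 7332 - 141*√2*√Y (v(Y, V) = (-52 + √2*√Y)*(-56 - 85) = (-52 + √2*√Y)*(-141) = 7332 - 141*√2*√Y)
22431 - v(l(3), 163) = 22431 - (7332 - 141*√2*√(5/3 - 5/3*3)) = 22431 - (7332 - 141*√2*√(5/3 - 5)) = 22431 - (7332 - 141*√2*√(-10/3)) = 22431 - (7332 - 141*√2*I*√30/3) = 22431 - (7332 - 94*I*√15) = 22431 + (-7332 + 94*I*√15) = 15099 + 94*I*√15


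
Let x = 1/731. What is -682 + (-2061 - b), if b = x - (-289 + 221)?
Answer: -2054842/731 ≈ -2811.0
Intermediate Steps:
x = 1/731 ≈ 0.0013680
b = 49709/731 (b = 1/731 - (-289 + 221) = 1/731 - 1*(-68) = 1/731 + 68 = 49709/731 ≈ 68.001)
-682 + (-2061 - b) = -682 + (-2061 - 1*49709/731) = -682 + (-2061 - 49709/731) = -682 - 1556300/731 = -2054842/731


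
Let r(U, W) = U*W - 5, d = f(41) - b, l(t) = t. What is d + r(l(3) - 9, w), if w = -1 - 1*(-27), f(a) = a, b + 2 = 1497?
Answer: -1615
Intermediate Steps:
b = 1495 (b = -2 + 1497 = 1495)
w = 26 (w = -1 + 27 = 26)
d = -1454 (d = 41 - 1*1495 = 41 - 1495 = -1454)
r(U, W) = -5 + U*W
d + r(l(3) - 9, w) = -1454 + (-5 + (3 - 9)*26) = -1454 + (-5 - 6*26) = -1454 + (-5 - 156) = -1454 - 161 = -1615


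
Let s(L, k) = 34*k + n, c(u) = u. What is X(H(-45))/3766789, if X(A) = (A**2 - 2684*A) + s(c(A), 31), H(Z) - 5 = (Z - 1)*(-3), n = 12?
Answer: -27869/289753 ≈ -0.096182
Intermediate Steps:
H(Z) = 8 - 3*Z (H(Z) = 5 + (Z - 1)*(-3) = 5 + (-1 + Z)*(-3) = 5 + (3 - 3*Z) = 8 - 3*Z)
s(L, k) = 12 + 34*k (s(L, k) = 34*k + 12 = 12 + 34*k)
X(A) = 1066 + A**2 - 2684*A (X(A) = (A**2 - 2684*A) + (12 + 34*31) = (A**2 - 2684*A) + (12 + 1054) = (A**2 - 2684*A) + 1066 = 1066 + A**2 - 2684*A)
X(H(-45))/3766789 = (1066 + (8 - 3*(-45))**2 - 2684*(8 - 3*(-45)))/3766789 = (1066 + (8 + 135)**2 - 2684*(8 + 135))*(1/3766789) = (1066 + 143**2 - 2684*143)*(1/3766789) = (1066 + 20449 - 383812)*(1/3766789) = -362297*1/3766789 = -27869/289753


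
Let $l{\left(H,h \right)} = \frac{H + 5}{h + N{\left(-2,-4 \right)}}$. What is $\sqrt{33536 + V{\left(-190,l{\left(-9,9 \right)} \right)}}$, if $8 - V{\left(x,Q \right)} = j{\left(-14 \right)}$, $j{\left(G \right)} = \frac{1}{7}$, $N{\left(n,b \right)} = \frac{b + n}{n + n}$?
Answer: $\frac{\sqrt{1643649}}{7} \approx 183.15$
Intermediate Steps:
$N{\left(n,b \right)} = \frac{b + n}{2 n}$
$l{\left(H,h \right)} = \frac{5 + H}{\frac{3}{2} + h}$ ($l{\left(H,h \right)} = \frac{H + 5}{h + \frac{-4 - 2}{2 \left(-2\right)}} = \frac{5 + H}{h + \frac{1}{2} \left(- \frac{1}{2}\right) \left(-6\right)} = \frac{5 + H}{h + \frac{3}{2}} = \frac{5 + H}{\frac{3}{2} + h}$)
$j{\left(G \right)} = \frac{1}{7}$
$V{\left(x,Q \right)} = \frac{55}{7}$ ($V{\left(x,Q \right)} = 8 - \frac{1}{7} = \frac{55}{7}$)
$\sqrt{33536 + V{\left(-190,l{\left(-9,9 \right)} \right)}} = \sqrt{33536 + \frac{55}{7}} = \sqrt{\frac{234807}{7}} = \frac{\sqrt{1643649}}{7}$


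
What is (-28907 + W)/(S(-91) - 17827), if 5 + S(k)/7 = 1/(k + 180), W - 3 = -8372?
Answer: 3317564/1589711 ≈ 2.0869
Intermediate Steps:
W = -8369 (W = 3 - 8372 = -8369)
S(k) = -35 + 7/(180 + k) (S(k) = -35 + 7/(k + 180) = -35 + 7/(180 + k))
(-28907 + W)/(S(-91) - 17827) = (-28907 - 8369)/(7*(-899 - 5*(-91))/(180 - 91) - 17827) = -37276/(7*(-899 + 455)/89 - 17827) = -37276/(7*(1/89)*(-444) - 17827) = -37276/(-3108/89 - 17827) = -37276/(-1589711/89) = -37276*(-89/1589711) = 3317564/1589711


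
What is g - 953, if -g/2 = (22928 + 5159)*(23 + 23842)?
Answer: -1340593463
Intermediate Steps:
g = -1340592510 (g = -2*(22928 + 5159)*(23 + 23842) = -56174*23865 = -2*670296255 = -1340592510)
g - 953 = -1340592510 - 953 = -1340593463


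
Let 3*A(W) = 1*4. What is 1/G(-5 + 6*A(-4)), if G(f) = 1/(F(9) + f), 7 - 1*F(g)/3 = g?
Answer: -3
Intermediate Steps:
A(W) = 4/3 (A(W) = (1*4)/3 = (⅓)*4 = 4/3)
F(g) = 21 - 3*g
G(f) = 1/(-6 + f) (G(f) = 1/((21 - 3*9) + f) = 1/((21 - 27) + f) = 1/(-6 + f))
1/G(-5 + 6*A(-4)) = 1/(1/(-6 + (-5 + 6*(4/3)))) = 1/(1/(-6 + (-5 + 8))) = 1/(1/(-6 + 3)) = 1/(1/(-3)) = 1/(-⅓) = -3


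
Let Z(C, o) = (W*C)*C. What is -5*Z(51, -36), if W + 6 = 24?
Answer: -234090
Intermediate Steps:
W = 18 (W = -6 + 24 = 18)
Z(C, o) = 18*C² (Z(C, o) = (18*C)*C = 18*C²)
-5*Z(51, -36) = -90*51² = -90*2601 = -5*46818 = -234090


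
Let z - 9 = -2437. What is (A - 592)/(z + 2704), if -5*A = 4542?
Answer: -3751/690 ≈ -5.4362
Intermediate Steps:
z = -2428 (z = 9 - 2437 = -2428)
A = -4542/5 (A = -⅕*4542 = -4542/5 ≈ -908.40)
(A - 592)/(z + 2704) = (-4542/5 - 592)/(-2428 + 2704) = -7502/5/276 = -7502/5*1/276 = -3751/690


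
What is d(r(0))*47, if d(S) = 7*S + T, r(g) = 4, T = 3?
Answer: 1457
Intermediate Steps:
d(S) = 3 + 7*S (d(S) = 7*S + 3 = 3 + 7*S)
d(r(0))*47 = (3 + 7*4)*47 = (3 + 28)*47 = 31*47 = 1457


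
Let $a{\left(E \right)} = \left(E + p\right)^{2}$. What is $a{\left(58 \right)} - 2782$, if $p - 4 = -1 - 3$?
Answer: $582$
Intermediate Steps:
$p = 0$ ($p = 4 - 4 = 0$)
$a{\left(E \right)} = E^{2}$ ($a{\left(E \right)} = \left(E + 0\right)^{2} = E^{2}$)
$a{\left(58 \right)} - 2782 = 58^{2} - 2782 = 3364 - 2782 = 582$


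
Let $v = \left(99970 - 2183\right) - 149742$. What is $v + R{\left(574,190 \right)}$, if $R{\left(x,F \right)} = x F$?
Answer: $57105$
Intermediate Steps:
$R{\left(x,F \right)} = F x$
$v = -51955$ ($v = 97787 - 149742 = -51955$)
$v + R{\left(574,190 \right)} = -51955 + 190 \cdot 574 = -51955 + 109060 = 57105$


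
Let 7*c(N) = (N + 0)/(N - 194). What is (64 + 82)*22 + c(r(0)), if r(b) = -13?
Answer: 4654201/1449 ≈ 3212.0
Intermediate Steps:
c(N) = N/(7*(-194 + N)) (c(N) = ((N + 0)/(N - 194))/7 = (N/(-194 + N))/7 = N/(7*(-194 + N)))
(64 + 82)*22 + c(r(0)) = (64 + 82)*22 + (1/7)*(-13)/(-194 - 13) = 146*22 + (1/7)*(-13)/(-207) = 3212 + (1/7)*(-13)*(-1/207) = 3212 + 13/1449 = 4654201/1449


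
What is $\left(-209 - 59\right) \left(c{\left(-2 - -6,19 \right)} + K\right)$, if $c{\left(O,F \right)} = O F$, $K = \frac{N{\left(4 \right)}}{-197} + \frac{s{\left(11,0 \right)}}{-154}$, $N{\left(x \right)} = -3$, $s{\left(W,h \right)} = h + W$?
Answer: $- \frac{28066702}{1379} \approx -20353.0$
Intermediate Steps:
$s{\left(W,h \right)} = W + h$
$K = - \frac{155}{2758}$ ($K = - \frac{3}{-197} + \frac{11 + 0}{-154} = \left(-3\right) \left(- \frac{1}{197}\right) + 11 \left(- \frac{1}{154}\right) = \frac{3}{197} - \frac{1}{14} = - \frac{155}{2758} \approx -0.0562$)
$c{\left(O,F \right)} = F O$
$\left(-209 - 59\right) \left(c{\left(-2 - -6,19 \right)} + K\right) = \left(-209 - 59\right) \left(19 \left(-2 - -6\right) - \frac{155}{2758}\right) = - 268 \left(19 \left(-2 + 6\right) - \frac{155}{2758}\right) = - 268 \left(19 \cdot 4 - \frac{155}{2758}\right) = - 268 \left(76 - \frac{155}{2758}\right) = \left(-268\right) \frac{209453}{2758} = - \frac{28066702}{1379}$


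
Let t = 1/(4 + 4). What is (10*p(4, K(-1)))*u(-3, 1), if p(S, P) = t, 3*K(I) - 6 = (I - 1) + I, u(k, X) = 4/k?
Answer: -5/3 ≈ -1.6667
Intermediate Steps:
K(I) = 5/3 + 2*I/3 (K(I) = 2 + ((I - 1) + I)/3 = 2 + ((-1 + I) + I)/3 = 2 + (-1 + 2*I)/3 = 2 + (-1/3 + 2*I/3) = 5/3 + 2*I/3)
t = 1/8 ≈ 0.12500
p(S, P) = 1/8
(10*p(4, K(-1)))*u(-3, 1) = (10*(1/8))*(4/(-3)) = 5*(4*(-1/3))/4 = (5/4)*(-4/3) = -5/3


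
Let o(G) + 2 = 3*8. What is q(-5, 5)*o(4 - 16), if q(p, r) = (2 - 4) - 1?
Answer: -66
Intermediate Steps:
q(p, r) = -3 (q(p, r) = -2 - 1 = -3)
o(G) = 22 (o(G) = -2 + 3*8 = -2 + 24 = 22)
q(-5, 5)*o(4 - 16) = -3*22 = -66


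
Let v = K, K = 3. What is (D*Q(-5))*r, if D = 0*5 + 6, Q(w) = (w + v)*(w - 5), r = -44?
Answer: -5280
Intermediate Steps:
v = 3
Q(w) = (-5 + w)*(3 + w) (Q(w) = (w + 3)*(w - 5) = (3 + w)*(-5 + w) = (-5 + w)*(3 + w))
D = 6 (D = 0 + 6 = 6)
(D*Q(-5))*r = (6*(-15 + (-5)² - 2*(-5)))*(-44) = (6*(-15 + 25 + 10))*(-44) = (6*20)*(-44) = 120*(-44) = -5280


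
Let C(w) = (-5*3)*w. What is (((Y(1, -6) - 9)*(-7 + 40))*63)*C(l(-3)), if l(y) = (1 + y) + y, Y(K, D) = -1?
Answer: -1559250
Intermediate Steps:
l(y) = 1 + 2*y
C(w) = -15*w
(((Y(1, -6) - 9)*(-7 + 40))*63)*C(l(-3)) = (((-1 - 9)*(-7 + 40))*63)*(-15*(1 + 2*(-3))) = (-10*33*63)*(-15*(1 - 6)) = (-330*63)*(-15*(-5)) = -20790*75 = -1559250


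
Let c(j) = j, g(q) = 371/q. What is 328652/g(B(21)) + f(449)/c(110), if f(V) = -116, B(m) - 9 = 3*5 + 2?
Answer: 469950842/20405 ≈ 23031.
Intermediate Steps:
B(m) = 26 (B(m) = 9 + (3*5 + 2) = 9 + (15 + 2) = 9 + 17 = 26)
328652/g(B(21)) + f(449)/c(110) = 328652/((371/26)) - 116/110 = 328652/((371*(1/26))) - 116*1/110 = 328652/(371/26) - 58/55 = 328652*(26/371) - 58/55 = 8544952/371 - 58/55 = 469950842/20405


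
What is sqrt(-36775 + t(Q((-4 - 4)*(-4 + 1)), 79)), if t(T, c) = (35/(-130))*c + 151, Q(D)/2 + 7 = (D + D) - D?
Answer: I*sqrt(24772202)/26 ≈ 191.43*I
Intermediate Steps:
Q(D) = -14 + 2*D (Q(D) = -14 + 2*((D + D) - D) = -14 + 2*(2*D - D) = -14 + 2*D)
t(T, c) = 151 - 7*c/26 (t(T, c) = (35*(-1/130))*c + 151 = -7*c/26 + 151 = 151 - 7*c/26)
sqrt(-36775 + t(Q((-4 - 4)*(-4 + 1)), 79)) = sqrt(-36775 + (151 - 7/26*79)) = sqrt(-36775 + (151 - 553/26)) = sqrt(-36775 + 3373/26) = sqrt(-952777/26) = I*sqrt(24772202)/26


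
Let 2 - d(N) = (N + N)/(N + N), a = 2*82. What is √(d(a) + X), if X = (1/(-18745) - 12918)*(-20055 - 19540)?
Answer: √7188967346781542/3749 ≈ 22616.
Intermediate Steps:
X = 1917569307209/3749 (X = (-1/18745 - 12918)*(-39595) = -242147911/18745*(-39595) = 1917569307209/3749 ≈ 5.1149e+8)
a = 164
d(N) = 1 (d(N) = 2 - (N + N)/(N + N) = 2 - 2*N/(2*N) = 2 - 2*N*1/(2*N) = 2 - 1*1 = 2 - 1 = 1)
√(d(a) + X) = √(1 + 1917569307209/3749) = √(1917569310958/3749) = √7188967346781542/3749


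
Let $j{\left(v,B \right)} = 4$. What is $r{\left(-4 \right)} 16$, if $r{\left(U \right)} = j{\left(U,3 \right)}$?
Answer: $64$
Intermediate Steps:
$r{\left(U \right)} = 4$
$r{\left(-4 \right)} 16 = 4 \cdot 16 = 64$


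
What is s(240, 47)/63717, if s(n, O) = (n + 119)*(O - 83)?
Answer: -4308/21239 ≈ -0.20283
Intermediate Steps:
s(n, O) = (-83 + O)*(119 + n) (s(n, O) = (119 + n)*(-83 + O) = (-83 + O)*(119 + n))
s(240, 47)/63717 = (-9877 - 83*240 + 119*47 + 47*240)/63717 = (-9877 - 19920 + 5593 + 11280)*(1/63717) = -12924*1/63717 = -4308/21239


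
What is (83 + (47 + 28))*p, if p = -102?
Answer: -16116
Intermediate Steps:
(83 + (47 + 28))*p = (83 + (47 + 28))*(-102) = (83 + 75)*(-102) = 158*(-102) = -16116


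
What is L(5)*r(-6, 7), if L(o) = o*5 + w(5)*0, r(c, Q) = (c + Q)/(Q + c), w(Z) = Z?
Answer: 25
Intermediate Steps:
r(c, Q) = 1 (r(c, Q) = (Q + c)/(Q + c) = 1)
L(o) = 5*o (L(o) = o*5 + 5*0 = 5*o + 0 = 5*o)
L(5)*r(-6, 7) = (5*5)*1 = 25*1 = 25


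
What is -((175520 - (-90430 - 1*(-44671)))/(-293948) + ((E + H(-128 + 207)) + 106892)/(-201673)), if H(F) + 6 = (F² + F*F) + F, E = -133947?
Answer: 40363753767/59281375004 ≈ 0.68088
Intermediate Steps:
H(F) = -6 + F + 2*F² (H(F) = -6 + ((F² + F*F) + F) = -6 + ((F² + F²) + F) = -6 + (2*F² + F) = -6 + (F + 2*F²) = -6 + F + 2*F²)
-((175520 - (-90430 - 1*(-44671)))/(-293948) + ((E + H(-128 + 207)) + 106892)/(-201673)) = -((175520 - (-90430 - 1*(-44671)))/(-293948) + ((-133947 + (-6 + (-128 + 207) + 2*(-128 + 207)²)) + 106892)/(-201673)) = -((175520 - (-90430 + 44671))*(-1/293948) + ((-133947 + (-6 + 79 + 2*79²)) + 106892)*(-1/201673)) = -((175520 - 1*(-45759))*(-1/293948) + ((-133947 + (-6 + 79 + 2*6241)) + 106892)*(-1/201673)) = -((175520 + 45759)*(-1/293948) + ((-133947 + (-6 + 79 + 12482)) + 106892)*(-1/201673)) = -(221279*(-1/293948) + ((-133947 + 12555) + 106892)*(-1/201673)) = -(-221279/293948 + (-121392 + 106892)*(-1/201673)) = -(-221279/293948 - 14500*(-1/201673)) = -(-221279/293948 + 14500/201673) = -1*(-40363753767/59281375004) = 40363753767/59281375004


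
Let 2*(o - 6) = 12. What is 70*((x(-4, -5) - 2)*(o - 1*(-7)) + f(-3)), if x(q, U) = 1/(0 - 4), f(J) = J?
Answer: -6405/2 ≈ -3202.5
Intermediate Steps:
o = 12 (o = 6 + (½)*12 = 6 + 6 = 12)
x(q, U) = -¼ (x(q, U) = 1/(-4) = -¼)
70*((x(-4, -5) - 2)*(o - 1*(-7)) + f(-3)) = 70*((-¼ - 2)*(12 - 1*(-7)) - 3) = 70*(-9*(12 + 7)/4 - 3) = 70*(-9/4*19 - 3) = 70*(-171/4 - 3) = 70*(-183/4) = -6405/2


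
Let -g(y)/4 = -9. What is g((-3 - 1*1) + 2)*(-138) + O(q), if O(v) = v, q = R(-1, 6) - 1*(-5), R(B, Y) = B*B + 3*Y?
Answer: -4944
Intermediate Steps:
g(y) = 36 (g(y) = -4*(-9) = 36)
R(B, Y) = B² + 3*Y
q = 24 (q = ((-1)² + 3*6) - 1*(-5) = (1 + 18) + 5 = 19 + 5 = 24)
g((-3 - 1*1) + 2)*(-138) + O(q) = 36*(-138) + 24 = -4968 + 24 = -4944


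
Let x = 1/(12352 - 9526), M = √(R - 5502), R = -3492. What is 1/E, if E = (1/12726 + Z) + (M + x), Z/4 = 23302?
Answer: 574197540622580/53519860021191983297 - 12320778001*I*√8994/107039720042383966594 ≈ 1.0729e-5 - 1.0916e-8*I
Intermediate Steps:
Z = 93208 (Z = 4*23302 = 93208)
M = I*√8994 (M = √(-3492 - 5502) = √(-8994) = I*√8994 ≈ 94.837*I)
x = 1/2826 ≈ 0.00035386
E = 10345994840/110999 + I*√8994 (E = (1/12726 + 93208) + (I*√8994 + 1/2826) = (1/12726 + 93208) + (1/2826 + I*√8994) = 1186165009/12726 + (1/2826 + I*√8994) = 10345994840/110999 + I*√8994 ≈ 93208.0 + 94.837*I)
1/E = 1/(10345994840/110999 + I*√8994)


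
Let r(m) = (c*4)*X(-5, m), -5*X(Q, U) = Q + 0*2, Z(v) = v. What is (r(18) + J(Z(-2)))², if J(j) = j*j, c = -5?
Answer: 256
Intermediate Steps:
J(j) = j²
X(Q, U) = -Q/5 (X(Q, U) = -(Q + 0*2)/5 = -(Q + 0)/5 = -Q/5)
r(m) = -20 (r(m) = (-5*4)*(-⅕*(-5)) = -20*1 = -20)
(r(18) + J(Z(-2)))² = (-20 + (-2)²)² = (-20 + 4)² = (-16)² = 256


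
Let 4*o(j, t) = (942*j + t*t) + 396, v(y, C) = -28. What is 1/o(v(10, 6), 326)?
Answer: 1/20074 ≈ 4.9816e-5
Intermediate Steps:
o(j, t) = 99 + t²/4 + 471*j/2 (o(j, t) = ((942*j + t*t) + 396)/4 = ((942*j + t²) + 396)/4 = ((t² + 942*j) + 396)/4 = (396 + t² + 942*j)/4 = 99 + t²/4 + 471*j/2)
1/o(v(10, 6), 326) = 1/(99 + (¼)*326² + (471/2)*(-28)) = 1/(99 + (¼)*106276 - 6594) = 1/(99 + 26569 - 6594) = 1/20074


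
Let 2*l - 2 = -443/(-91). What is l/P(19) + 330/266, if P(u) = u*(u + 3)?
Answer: 95005/76076 ≈ 1.2488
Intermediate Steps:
P(u) = u*(3 + u)
l = 625/182 (l = 1 + (-443/(-91))/2 = 1 + (-443*(-1/91))/2 = 1 + (1/2)*(443/91) = 1 + 443/182 = 625/182 ≈ 3.4341)
l/P(19) + 330/266 = 625/(182*((19*(3 + 19)))) + 330/266 = 625/(182*((19*22))) + 330*(1/266) = (625/182)/418 + 165/133 = (625/182)*(1/418) + 165/133 = 625/76076 + 165/133 = 95005/76076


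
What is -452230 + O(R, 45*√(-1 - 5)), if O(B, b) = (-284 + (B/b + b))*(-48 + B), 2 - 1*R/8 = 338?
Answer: 324794 - 751792*I*√6/5 ≈ 3.2479e+5 - 3.683e+5*I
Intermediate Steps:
R = -2688 (R = 16 - 8*338 = 16 - 2704 = -2688)
O(B, b) = (-48 + B)*(-284 + b + B/b) (O(B, b) = (-284 + (B/b + b))*(-48 + B) = (-284 + (b + B/b))*(-48 + B) = (-284 + b + B/b)*(-48 + B) = (-48 + B)*(-284 + b + B/b))
-452230 + O(R, 45*√(-1 - 5)) = -452230 + ((-2688)² - 48*(-2688) + (45*√(-1 - 5))*(13632 - 284*(-2688) - 2160*√(-1 - 5) - 120960*√(-1 - 5)))/((45*√(-1 - 5))) = -452230 + (7225344 + 129024 + (45*√(-6))*(13632 + 763392 - 2160*√(-6) - 120960*√(-6)))/((45*√(-6))) = -452230 + (7225344 + 129024 + (45*(I*√6))*(13632 + 763392 - 2160*I*√6 - 120960*I*√6))/((45*(I*√6))) = -452230 + (7225344 + 129024 + (45*I*√6)*(13632 + 763392 - 2160*I*√6 - 120960*I*√6))/((45*I*√6)) = -452230 + (-I*√6/270)*(7225344 + 129024 + (45*I*√6)*(13632 + 763392 - 2160*I*√6 - 120960*I*√6)) = -452230 + (-I*√6/270)*(7225344 + 129024 + (45*I*√6)*(777024 - 123120*I*√6)) = -452230 + (-I*√6/270)*(7225344 + 129024 + 45*I*√6*(777024 - 123120*I*√6)) = -452230 + (-I*√6/270)*(7354368 + 45*I*√6*(777024 - 123120*I*√6)) = -452230 - I*√6*(7354368 + 45*I*√6*(777024 - 123120*I*√6))/270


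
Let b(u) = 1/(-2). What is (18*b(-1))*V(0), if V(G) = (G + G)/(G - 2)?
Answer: 0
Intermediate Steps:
V(G) = 2*G/(-2 + G) (V(G) = (2*G)/(-2 + G) = 2*G/(-2 + G))
b(u) = -½
(18*b(-1))*V(0) = (18*(-½))*(2*0/(-2 + 0)) = -18*0/(-2) = -18*0*(-1)/2 = -9*0 = 0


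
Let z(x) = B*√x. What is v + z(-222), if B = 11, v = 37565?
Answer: 37565 + 11*I*√222 ≈ 37565.0 + 163.9*I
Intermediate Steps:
z(x) = 11*√x
v + z(-222) = 37565 + 11*√(-222) = 37565 + 11*(I*√222) = 37565 + 11*I*√222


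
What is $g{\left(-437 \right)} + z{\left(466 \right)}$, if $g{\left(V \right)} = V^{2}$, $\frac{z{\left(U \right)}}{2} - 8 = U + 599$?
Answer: $193115$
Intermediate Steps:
$z{\left(U \right)} = 1214 + 2 U$ ($z{\left(U \right)} = 16 + 2 \left(U + 599\right) = 16 + 2 \left(599 + U\right) = 16 + \left(1198 + 2 U\right) = 1214 + 2 U$)
$g{\left(-437 \right)} + z{\left(466 \right)} = \left(-437\right)^{2} + \left(1214 + 2 \cdot 466\right) = 190969 + \left(1214 + 932\right) = 190969 + 2146 = 193115$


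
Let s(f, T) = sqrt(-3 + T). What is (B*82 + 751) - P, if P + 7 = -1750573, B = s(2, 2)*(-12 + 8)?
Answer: 1751331 - 328*I ≈ 1.7513e+6 - 328.0*I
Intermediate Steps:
B = -4*I (B = sqrt(-3 + 2)*(-12 + 8) = sqrt(-1)*(-4) = I*(-4) = -4*I ≈ -4.0*I)
P = -1750580 (P = -7 - 1750573 = -1750580)
(B*82 + 751) - P = (-4*I*82 + 751) - 1*(-1750580) = (-328*I + 751) + 1750580 = (751 - 328*I) + 1750580 = 1751331 - 328*I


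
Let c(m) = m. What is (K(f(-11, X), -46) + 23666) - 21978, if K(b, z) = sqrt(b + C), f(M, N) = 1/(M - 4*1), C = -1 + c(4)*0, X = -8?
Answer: 1688 + 4*I*sqrt(15)/15 ≈ 1688.0 + 1.0328*I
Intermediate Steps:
C = -1 (C = -1 + 4*0 = -1 + 0 = -1)
f(M, N) = 1/(-4 + M) (f(M, N) = 1/(M - 4) = 1/(-4 + M))
K(b, z) = sqrt(-1 + b) (K(b, z) = sqrt(b - 1) = sqrt(-1 + b))
(K(f(-11, X), -46) + 23666) - 21978 = (sqrt(-1 + 1/(-4 - 11)) + 23666) - 21978 = (sqrt(-1 + 1/(-15)) + 23666) - 21978 = (sqrt(-1 - 1/15) + 23666) - 21978 = (sqrt(-16/15) + 23666) - 21978 = (4*I*sqrt(15)/15 + 23666) - 21978 = (23666 + 4*I*sqrt(15)/15) - 21978 = 1688 + 4*I*sqrt(15)/15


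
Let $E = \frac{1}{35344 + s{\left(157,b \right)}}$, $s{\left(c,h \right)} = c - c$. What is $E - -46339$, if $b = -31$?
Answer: $\frac{1637805617}{35344} \approx 46339.0$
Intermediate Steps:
$s{\left(c,h \right)} = 0$
$E = \frac{1}{35344}$ ($E = \frac{1}{35344 + 0} = \frac{1}{35344} \approx 2.8293 \cdot 10^{-5}$)
$E - -46339 = \frac{1}{35344} - -46339 = \frac{1}{35344} + 46339 = \frac{1637805617}{35344}$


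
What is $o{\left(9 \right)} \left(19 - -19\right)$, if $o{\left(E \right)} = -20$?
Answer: $-760$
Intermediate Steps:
$o{\left(9 \right)} \left(19 - -19\right) = - 20 \left(19 - -19\right) = - 20 \left(19 + 19\right) = \left(-20\right) 38 = -760$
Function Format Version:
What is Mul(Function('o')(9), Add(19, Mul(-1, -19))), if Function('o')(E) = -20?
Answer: -760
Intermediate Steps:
Mul(Function('o')(9), Add(19, Mul(-1, -19))) = Mul(-20, Add(19, Mul(-1, -19))) = Mul(-20, Add(19, 19)) = Mul(-20, 38) = -760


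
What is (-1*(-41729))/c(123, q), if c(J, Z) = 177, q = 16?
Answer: 41729/177 ≈ 235.76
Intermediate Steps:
(-1*(-41729))/c(123, q) = -1*(-41729)/177 = 41729*(1/177) = 41729/177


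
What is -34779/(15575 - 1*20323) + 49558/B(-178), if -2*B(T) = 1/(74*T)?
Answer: 6198779694875/4748 ≈ 1.3056e+9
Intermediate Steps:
B(T) = -1/(148*T) (B(T) = -1/(74*T)/2 = -1/(148*T))
-34779/(15575 - 1*20323) + 49558/B(-178) = -34779/(15575 - 1*20323) + 49558/((-1/148/(-178))) = -34779/(15575 - 20323) + 49558/((-1/148*(-1/178))) = -34779/(-4748) + 49558/(1/26344) = -34779*(-1/4748) + 49558*26344 = 34779/4748 + 1305555952 = 6198779694875/4748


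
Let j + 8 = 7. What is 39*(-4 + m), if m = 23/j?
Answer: -1053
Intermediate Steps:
j = -1 (j = -8 + 7 = -1)
m = -23 (m = 23/(-1) = 23*(-1) = -23)
39*(-4 + m) = 39*(-4 - 23) = 39*(-27) = -1053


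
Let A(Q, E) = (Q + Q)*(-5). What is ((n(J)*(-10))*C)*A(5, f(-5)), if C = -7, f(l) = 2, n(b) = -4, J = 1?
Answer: 14000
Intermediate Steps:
A(Q, E) = -10*Q (A(Q, E) = (2*Q)*(-5) = -10*Q)
((n(J)*(-10))*C)*A(5, f(-5)) = (-4*(-10)*(-7))*(-10*5) = (40*(-7))*(-50) = -280*(-50) = 14000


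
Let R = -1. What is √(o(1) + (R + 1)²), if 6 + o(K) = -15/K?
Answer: I*√21 ≈ 4.5826*I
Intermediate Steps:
o(K) = -6 - 15/K
√(o(1) + (R + 1)²) = √((-6 - 15/1) + (-1 + 1)²) = √((-6 - 15*1) + 0²) = √((-6 - 15) + 0) = √(-21 + 0) = √(-21) = I*√21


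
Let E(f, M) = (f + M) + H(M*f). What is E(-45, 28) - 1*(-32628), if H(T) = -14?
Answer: 32597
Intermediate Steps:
E(f, M) = -14 + M + f (E(f, M) = (f + M) - 14 = (M + f) - 14 = -14 + M + f)
E(-45, 28) - 1*(-32628) = (-14 + 28 - 45) - 1*(-32628) = -31 + 32628 = 32597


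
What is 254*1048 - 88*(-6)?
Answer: 266720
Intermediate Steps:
254*1048 - 88*(-6) = 266192 + 528 = 266720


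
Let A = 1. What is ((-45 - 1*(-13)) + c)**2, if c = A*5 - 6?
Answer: 1089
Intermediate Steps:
c = -1 (c = 1*5 - 6 = 5 - 6 = -1)
((-45 - 1*(-13)) + c)**2 = ((-45 - 1*(-13)) - 1)**2 = ((-45 + 13) - 1)**2 = (-32 - 1)**2 = (-33)**2 = 1089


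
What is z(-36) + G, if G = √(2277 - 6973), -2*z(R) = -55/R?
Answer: -55/72 + 2*I*√1174 ≈ -0.76389 + 68.527*I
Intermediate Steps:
z(R) = 55/(2*R) (z(R) = -(-55)/(2*R) = 55/(2*R))
G = 2*I*√1174 (G = √(-4696) = 2*I*√1174 ≈ 68.527*I)
z(-36) + G = (55/2)/(-36) + 2*I*√1174 = (55/2)*(-1/36) + 2*I*√1174 = -55/72 + 2*I*√1174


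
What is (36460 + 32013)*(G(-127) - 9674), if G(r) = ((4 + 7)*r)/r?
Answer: -661654599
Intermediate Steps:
G(r) = 11 (G(r) = (11*r)/r = 11)
(36460 + 32013)*(G(-127) - 9674) = (36460 + 32013)*(11 - 9674) = 68473*(-9663) = -661654599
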